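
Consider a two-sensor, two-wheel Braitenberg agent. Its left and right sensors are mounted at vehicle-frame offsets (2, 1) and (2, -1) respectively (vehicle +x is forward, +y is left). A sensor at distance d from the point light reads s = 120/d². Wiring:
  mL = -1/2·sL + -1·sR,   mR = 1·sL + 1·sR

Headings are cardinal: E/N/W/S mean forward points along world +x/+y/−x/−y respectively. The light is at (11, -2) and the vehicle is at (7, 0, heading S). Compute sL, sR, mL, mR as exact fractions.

40/3 24/5 -172/15 272/15

left sensor world pos  = (8, -2); dL² = 9
right sensor world pos = (6, -2); dR² = 25
sL = 120/9 = 40/3
sR = 120/25 = 24/5
mL = -1/2·sL + -1·sR = -172/15
mR = 1·sL + 1·sR = 272/15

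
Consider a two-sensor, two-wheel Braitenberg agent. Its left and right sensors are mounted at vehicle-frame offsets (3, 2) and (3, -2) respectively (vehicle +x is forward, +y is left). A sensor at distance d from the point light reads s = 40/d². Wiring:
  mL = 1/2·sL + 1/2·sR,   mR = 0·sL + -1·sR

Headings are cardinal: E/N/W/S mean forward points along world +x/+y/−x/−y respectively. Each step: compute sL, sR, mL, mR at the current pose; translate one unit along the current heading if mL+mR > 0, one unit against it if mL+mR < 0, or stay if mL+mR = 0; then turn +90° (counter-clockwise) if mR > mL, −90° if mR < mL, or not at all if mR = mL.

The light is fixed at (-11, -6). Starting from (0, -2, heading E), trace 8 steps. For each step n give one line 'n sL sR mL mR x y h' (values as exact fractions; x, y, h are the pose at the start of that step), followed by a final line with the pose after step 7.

0 5/29 1/5 27/145 -1/5 0 -2 E
1 8/29 8/13 168/377 -8/13 -1 -2 S
2 20/29 20/49 780/1421 -20/49 -1 -1 W
3 40/113 8/37 1192/4181 -8/37 -2 -1 N
4 5/26 1/4 23/104 -1/4 -2 0 E
5 40/109 8/9 616/981 -8/9 -3 0 S
6 4/5 20/53 156/265 -20/53 -3 1 W
7 8/25 40/181 1224/4525 -40/181 -4 1 N
final -4 2 E

n=0: pose=(0,-2,E); sL=5/29, sR=1/5; mL=27/145, mR=-1/5; mL+mR=-2/145 → advance -1; mR−mL=-56/145 → turn -1·90°
n=1: pose=(-1,-2,S); sL=8/29, sR=8/13; mL=168/377, mR=-8/13; mL+mR=-64/377 → advance -1; mR−mL=-400/377 → turn -1·90°
n=2: pose=(-1,-1,W); sL=20/29, sR=20/49; mL=780/1421, mR=-20/49; mL+mR=200/1421 → advance +1; mR−mL=-1360/1421 → turn -1·90°
n=3: pose=(-2,-1,N); sL=40/113, sR=8/37; mL=1192/4181, mR=-8/37; mL+mR=288/4181 → advance +1; mR−mL=-2096/4181 → turn -1·90°
n=4: pose=(-2,0,E); sL=5/26, sR=1/4; mL=23/104, mR=-1/4; mL+mR=-3/104 → advance -1; mR−mL=-49/104 → turn -1·90°
n=5: pose=(-3,0,S); sL=40/109, sR=8/9; mL=616/981, mR=-8/9; mL+mR=-256/981 → advance -1; mR−mL=-496/327 → turn -1·90°
n=6: pose=(-3,1,W); sL=4/5, sR=20/53; mL=156/265, mR=-20/53; mL+mR=56/265 → advance +1; mR−mL=-256/265 → turn -1·90°
n=7: pose=(-4,1,N); sL=8/25, sR=40/181; mL=1224/4525, mR=-40/181; mL+mR=224/4525 → advance +1; mR−mL=-2224/4525 → turn -1·90°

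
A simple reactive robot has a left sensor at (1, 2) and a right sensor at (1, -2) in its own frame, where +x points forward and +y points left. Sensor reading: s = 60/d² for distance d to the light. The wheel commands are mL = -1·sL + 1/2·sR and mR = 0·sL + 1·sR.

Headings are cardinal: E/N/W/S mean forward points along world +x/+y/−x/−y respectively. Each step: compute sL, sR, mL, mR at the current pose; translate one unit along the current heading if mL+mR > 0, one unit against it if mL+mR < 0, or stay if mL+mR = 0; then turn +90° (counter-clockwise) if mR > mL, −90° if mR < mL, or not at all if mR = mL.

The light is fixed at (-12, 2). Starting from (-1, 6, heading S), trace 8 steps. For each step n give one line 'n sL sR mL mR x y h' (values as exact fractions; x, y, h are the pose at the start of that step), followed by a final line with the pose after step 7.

n=0: pose=(-1,6,S); sL=30/89, sR=2/3; mL=-1/267, mR=2/3; mL+mR=59/89 → advance +1; mR−mL=179/267 → turn +1·90°
n=1: pose=(-1,5,E); sL=60/169, sR=12/29; mL=-726/4901, mR=12/29; mL+mR=1302/4901 → advance +1; mR−mL=2754/4901 → turn +1·90°
n=2: pose=(0,5,N); sL=15/29, sR=15/53; mL=-1155/3074, mR=15/53; mL+mR=-285/3074 → advance -1; mR−mL=2025/3074 → turn +1·90°
n=3: pose=(0,4,W); sL=60/121, sR=60/137; mL=-4590/16577, mR=60/137; mL+mR=2670/16577 → advance +1; mR−mL=11850/16577 → turn +1·90°
n=4: pose=(-1,4,S); sL=6/17, sR=30/41; mL=9/697, mR=30/41; mL+mR=519/697 → advance +1; mR−mL=501/697 → turn +1·90°
n=5: pose=(-1,3,E); sL=20/51, sR=12/29; mL=-274/1479, mR=12/29; mL+mR=338/1479 → advance +1; mR−mL=886/1479 → turn +1·90°
n=6: pose=(0,3,N); sL=15/26, sR=3/10; mL=-111/260, mR=3/10; mL+mR=-33/260 → advance -1; mR−mL=189/260 → turn +1·90°
n=7: pose=(0,2,W); sL=12/25, sR=12/25; mL=-6/25, mR=12/25; mL+mR=6/25 → advance +1; mR−mL=18/25 → turn +1·90°

0 30/89 2/3 -1/267 2/3 -1 6 S
1 60/169 12/29 -726/4901 12/29 -1 5 E
2 15/29 15/53 -1155/3074 15/53 0 5 N
3 60/121 60/137 -4590/16577 60/137 0 4 W
4 6/17 30/41 9/697 30/41 -1 4 S
5 20/51 12/29 -274/1479 12/29 -1 3 E
6 15/26 3/10 -111/260 3/10 0 3 N
7 12/25 12/25 -6/25 12/25 0 2 W
final -1 2 S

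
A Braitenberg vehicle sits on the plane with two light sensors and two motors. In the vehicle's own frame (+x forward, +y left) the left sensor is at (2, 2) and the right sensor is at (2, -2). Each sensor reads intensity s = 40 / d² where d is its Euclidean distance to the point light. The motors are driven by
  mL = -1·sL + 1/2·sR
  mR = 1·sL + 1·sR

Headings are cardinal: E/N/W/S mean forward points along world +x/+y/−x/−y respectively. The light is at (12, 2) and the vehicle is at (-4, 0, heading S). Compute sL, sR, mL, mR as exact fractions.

10/53 2/17 -117/901 276/901

left sensor world pos  = (-2, -2); dL² = 212
right sensor world pos = (-6, -2); dR² = 340
sL = 40/212 = 10/53
sR = 40/340 = 2/17
mL = -1·sL + 1/2·sR = -117/901
mR = 1·sL + 1·sR = 276/901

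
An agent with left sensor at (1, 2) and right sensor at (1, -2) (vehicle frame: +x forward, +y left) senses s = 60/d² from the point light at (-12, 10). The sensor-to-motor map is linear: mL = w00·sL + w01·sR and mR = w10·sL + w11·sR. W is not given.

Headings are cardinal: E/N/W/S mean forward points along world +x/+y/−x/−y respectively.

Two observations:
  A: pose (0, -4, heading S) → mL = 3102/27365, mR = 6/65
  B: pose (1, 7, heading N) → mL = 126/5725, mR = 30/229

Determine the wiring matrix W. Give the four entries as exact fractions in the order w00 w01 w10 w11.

-1/2 1 0 1/2

obs A: pose=(0,-4,S) → sL=60/421, sR=12/65, mL=3102/27365, mR=6/65
obs B: pose=(1,7,N) → sL=12/25, sR=60/229, mL=126/5725, mR=30/229
sensor matrix S = [[60/421, 12/65], [12/25, 60/229]]; det S = -8032896/156664625
solve [mL_A; mL_B] = S·[w00; w01] and [mR_A; mR_B] = S·[w10; w11]:
  w00 = -1/2, w01 = 1, w10 = 0, w11 = 1/2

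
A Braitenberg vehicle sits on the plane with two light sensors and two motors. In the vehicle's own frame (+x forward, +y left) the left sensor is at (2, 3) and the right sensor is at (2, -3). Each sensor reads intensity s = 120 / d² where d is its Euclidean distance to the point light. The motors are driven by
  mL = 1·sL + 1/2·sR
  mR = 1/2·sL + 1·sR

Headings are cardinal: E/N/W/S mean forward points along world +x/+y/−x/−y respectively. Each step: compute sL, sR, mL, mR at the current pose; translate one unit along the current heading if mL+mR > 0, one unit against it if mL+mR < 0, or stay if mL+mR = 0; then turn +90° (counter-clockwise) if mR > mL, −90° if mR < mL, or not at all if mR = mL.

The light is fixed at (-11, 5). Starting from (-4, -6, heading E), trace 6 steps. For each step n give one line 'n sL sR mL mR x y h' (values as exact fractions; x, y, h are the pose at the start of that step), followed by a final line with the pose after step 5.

n=0: pose=(-4,-6,E); sL=24/29, sR=120/277; mL=8388/8033, mR=6804/8033; mL+mR=15192/8033 → advance +1; mR−mL=-1584/8033 → turn -1·90°
n=1: pose=(-3,-6,S); sL=12/29, sR=60/97; mL=2034/2813, mR=2322/2813; mL+mR=4356/2813 → advance +1; mR−mL=288/2813 → turn +1·90°
n=2: pose=(-3,-7,E); sL=120/181, sR=24/65; mL=9972/11765, mR=8244/11765; mL+mR=18216/11765 → advance +1; mR−mL=-1728/11765 → turn -1·90°
n=3: pose=(-2,-7,S); sL=6/17, sR=15/29; mL=603/986, mR=342/493; mL+mR=1287/986 → advance +1; mR−mL=81/986 → turn +1·90°
n=4: pose=(-2,-8,E); sL=120/221, sR=120/377; mL=4500/6409, mR=3780/6409; mL+mR=8280/6409 → advance +1; mR−mL=-720/6409 → turn -1·90°
n=5: pose=(-1,-8,S); sL=60/197, sR=60/137; mL=14130/26989, mR=15930/26989; mL+mR=30060/26989 → advance +1; mR−mL=1800/26989 → turn +1·90°

0 24/29 120/277 8388/8033 6804/8033 -4 -6 E
1 12/29 60/97 2034/2813 2322/2813 -3 -6 S
2 120/181 24/65 9972/11765 8244/11765 -3 -7 E
3 6/17 15/29 603/986 342/493 -2 -7 S
4 120/221 120/377 4500/6409 3780/6409 -2 -8 E
5 60/197 60/137 14130/26989 15930/26989 -1 -8 S
final -1 -9 E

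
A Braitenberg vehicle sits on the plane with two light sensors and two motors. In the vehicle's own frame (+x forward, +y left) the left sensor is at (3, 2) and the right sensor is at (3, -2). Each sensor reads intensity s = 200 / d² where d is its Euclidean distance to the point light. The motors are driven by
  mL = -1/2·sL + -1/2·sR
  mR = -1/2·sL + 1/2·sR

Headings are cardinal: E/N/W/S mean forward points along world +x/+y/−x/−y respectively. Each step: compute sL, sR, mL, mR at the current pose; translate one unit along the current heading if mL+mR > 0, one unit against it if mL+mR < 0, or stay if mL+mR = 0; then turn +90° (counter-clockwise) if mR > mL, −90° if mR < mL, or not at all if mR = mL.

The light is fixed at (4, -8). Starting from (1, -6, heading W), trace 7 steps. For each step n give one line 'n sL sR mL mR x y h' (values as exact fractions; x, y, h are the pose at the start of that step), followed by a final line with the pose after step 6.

n=0: pose=(1,-6,W); sL=50/9, sR=50/13; mL=-550/117, mR=-100/117; mL+mR=-50/9 → advance -1; mR−mL=50/13 → turn +1·90°
n=1: pose=(2,-6,S); sL=200, sR=200/17; mL=-1800/17, mR=-1600/17; mL+mR=-200 → advance -1; mR−mL=200/17 → turn +1·90°
n=2: pose=(2,-5,E); sL=100/13, sR=100; mL=-700/13, mR=600/13; mL+mR=-100/13 → advance -1; mR−mL=100 → turn +1·90°
n=3: pose=(1,-5,N); sL=200/61, sR=200/37; mL=-9800/2257, mR=2400/2257; mL+mR=-200/61 → advance -1; mR−mL=200/37 → turn +1·90°
n=4: pose=(1,-6,W); sL=50/9, sR=50/13; mL=-550/117, mR=-100/117; mL+mR=-50/9 → advance -1; mR−mL=50/13 → turn +1·90°
n=5: pose=(2,-6,S); sL=200, sR=200/17; mL=-1800/17, mR=-1600/17; mL+mR=-200 → advance -1; mR−mL=200/17 → turn +1·90°
n=6: pose=(2,-5,E); sL=100/13, sR=100; mL=-700/13, mR=600/13; mL+mR=-100/13 → advance -1; mR−mL=100 → turn +1·90°

0 50/9 50/13 -550/117 -100/117 1 -6 W
1 200 200/17 -1800/17 -1600/17 2 -6 S
2 100/13 100 -700/13 600/13 2 -5 E
3 200/61 200/37 -9800/2257 2400/2257 1 -5 N
4 50/9 50/13 -550/117 -100/117 1 -6 W
5 200 200/17 -1800/17 -1600/17 2 -6 S
6 100/13 100 -700/13 600/13 2 -5 E
final 1 -5 N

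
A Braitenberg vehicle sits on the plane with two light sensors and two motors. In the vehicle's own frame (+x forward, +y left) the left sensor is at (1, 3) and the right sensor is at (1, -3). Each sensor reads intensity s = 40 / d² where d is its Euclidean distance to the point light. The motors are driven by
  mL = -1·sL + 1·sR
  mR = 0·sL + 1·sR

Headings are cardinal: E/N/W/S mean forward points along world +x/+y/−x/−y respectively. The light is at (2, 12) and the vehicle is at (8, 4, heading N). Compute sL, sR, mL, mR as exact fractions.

left sensor world pos  = (5, 5); dL² = 58
right sensor world pos = (11, 5); dR² = 130
sL = 40/58 = 20/29
sR = 40/130 = 4/13
mL = -1·sL + 1·sR = -144/377
mR = 0·sL + 1·sR = 4/13

20/29 4/13 -144/377 4/13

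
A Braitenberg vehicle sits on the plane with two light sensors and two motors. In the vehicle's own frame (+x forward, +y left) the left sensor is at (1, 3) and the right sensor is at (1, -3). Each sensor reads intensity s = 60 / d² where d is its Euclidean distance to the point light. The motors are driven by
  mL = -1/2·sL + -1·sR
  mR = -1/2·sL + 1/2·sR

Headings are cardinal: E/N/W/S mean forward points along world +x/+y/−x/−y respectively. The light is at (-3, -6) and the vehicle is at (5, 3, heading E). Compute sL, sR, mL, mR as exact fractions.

left sensor world pos  = (6, 6); dL² = 225
right sensor world pos = (6, 0); dR² = 117
sL = 60/225 = 4/15
sR = 60/117 = 20/39
mL = -1/2·sL + -1·sR = -42/65
mR = -1/2·sL + 1/2·sR = 8/65

4/15 20/39 -42/65 8/65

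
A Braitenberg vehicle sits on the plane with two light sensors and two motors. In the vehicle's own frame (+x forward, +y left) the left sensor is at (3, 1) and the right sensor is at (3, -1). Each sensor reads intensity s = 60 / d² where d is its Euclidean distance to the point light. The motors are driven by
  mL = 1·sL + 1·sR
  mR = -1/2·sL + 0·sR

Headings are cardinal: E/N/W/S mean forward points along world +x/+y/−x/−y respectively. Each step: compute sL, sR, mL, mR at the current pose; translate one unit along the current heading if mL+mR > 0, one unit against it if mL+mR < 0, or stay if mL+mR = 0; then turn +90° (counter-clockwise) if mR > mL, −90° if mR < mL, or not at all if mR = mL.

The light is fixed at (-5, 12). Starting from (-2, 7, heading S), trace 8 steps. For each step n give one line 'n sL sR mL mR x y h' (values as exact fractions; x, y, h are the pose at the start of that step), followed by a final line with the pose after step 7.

n=0: pose=(-2,7,S); sL=3/4, sR=15/17; mL=111/68, mR=-3/8; mL+mR=171/136 → advance +1; mR−mL=-273/136 → turn -1·90°
n=1: pose=(-2,6,W); sL=60/49, sR=12/5; mL=888/245, mR=-30/49; mL+mR=738/245 → advance +1; mR−mL=-1038/245 → turn -1·90°
n=2: pose=(-3,6,N); sL=6, sR=10/3; mL=28/3, mR=-3; mL+mR=19/3 → advance +1; mR−mL=-37/3 → turn -1·90°
n=3: pose=(-3,7,E); sL=60/41, sR=60/61; mL=6120/2501, mR=-30/41; mL+mR=4290/2501 → advance +1; mR−mL=-7950/2501 → turn -1·90°
n=4: pose=(-2,7,S); sL=3/4, sR=15/17; mL=111/68, mR=-3/8; mL+mR=171/136 → advance +1; mR−mL=-273/136 → turn -1·90°
n=5: pose=(-2,6,W); sL=60/49, sR=12/5; mL=888/245, mR=-30/49; mL+mR=738/245 → advance +1; mR−mL=-1038/245 → turn -1·90°
n=6: pose=(-3,6,N); sL=6, sR=10/3; mL=28/3, mR=-3; mL+mR=19/3 → advance +1; mR−mL=-37/3 → turn -1·90°
n=7: pose=(-3,7,E); sL=60/41, sR=60/61; mL=6120/2501, mR=-30/41; mL+mR=4290/2501 → advance +1; mR−mL=-7950/2501 → turn -1·90°

0 3/4 15/17 111/68 -3/8 -2 7 S
1 60/49 12/5 888/245 -30/49 -2 6 W
2 6 10/3 28/3 -3 -3 6 N
3 60/41 60/61 6120/2501 -30/41 -3 7 E
4 3/4 15/17 111/68 -3/8 -2 7 S
5 60/49 12/5 888/245 -30/49 -2 6 W
6 6 10/3 28/3 -3 -3 6 N
7 60/41 60/61 6120/2501 -30/41 -3 7 E
final -2 7 S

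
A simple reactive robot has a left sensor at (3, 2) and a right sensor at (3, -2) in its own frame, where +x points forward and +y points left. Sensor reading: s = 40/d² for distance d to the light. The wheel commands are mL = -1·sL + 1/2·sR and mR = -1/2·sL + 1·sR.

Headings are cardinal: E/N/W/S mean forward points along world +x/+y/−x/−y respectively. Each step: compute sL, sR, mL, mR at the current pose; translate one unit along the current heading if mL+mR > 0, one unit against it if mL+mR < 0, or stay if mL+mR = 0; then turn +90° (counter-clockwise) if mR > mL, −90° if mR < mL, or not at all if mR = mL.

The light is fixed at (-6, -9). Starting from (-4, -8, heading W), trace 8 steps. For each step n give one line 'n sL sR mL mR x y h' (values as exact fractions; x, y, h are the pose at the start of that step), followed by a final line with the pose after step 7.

0 20 4 -18 -6 -4 -8 W
1 40/29 8 76/29 212/29 -3 -8 S
2 1 1 -1/2 1/2 -3 -9 E
3 4 20/17 -58/17 -14/17 -3 -9 N
4 40/9 40 140/9 340/9 -3 -10 W
5 5/4 5/2 0 15/8 -4 -10 S
6 8/5 40/41 -228/205 36/205 -4 -11 E
7 20 4 -18 -6 -5 -11 N
final -5 -12 W

n=0: pose=(-4,-8,W); sL=20, sR=4; mL=-18, mR=-6; mL+mR=-24 → advance -1; mR−mL=12 → turn +1·90°
n=1: pose=(-3,-8,S); sL=40/29, sR=8; mL=76/29, mR=212/29; mL+mR=288/29 → advance +1; mR−mL=136/29 → turn +1·90°
n=2: pose=(-3,-9,E); sL=1, sR=1; mL=-1/2, mR=1/2; mL+mR=0 → advance +0; mR−mL=1 → turn +1·90°
n=3: pose=(-3,-9,N); sL=4, sR=20/17; mL=-58/17, mR=-14/17; mL+mR=-72/17 → advance -1; mR−mL=44/17 → turn +1·90°
n=4: pose=(-3,-10,W); sL=40/9, sR=40; mL=140/9, mR=340/9; mL+mR=160/3 → advance +1; mR−mL=200/9 → turn +1·90°
n=5: pose=(-4,-10,S); sL=5/4, sR=5/2; mL=0, mR=15/8; mL+mR=15/8 → advance +1; mR−mL=15/8 → turn +1·90°
n=6: pose=(-4,-11,E); sL=8/5, sR=40/41; mL=-228/205, mR=36/205; mL+mR=-192/205 → advance -1; mR−mL=264/205 → turn +1·90°
n=7: pose=(-5,-11,N); sL=20, sR=4; mL=-18, mR=-6; mL+mR=-24 → advance -1; mR−mL=12 → turn +1·90°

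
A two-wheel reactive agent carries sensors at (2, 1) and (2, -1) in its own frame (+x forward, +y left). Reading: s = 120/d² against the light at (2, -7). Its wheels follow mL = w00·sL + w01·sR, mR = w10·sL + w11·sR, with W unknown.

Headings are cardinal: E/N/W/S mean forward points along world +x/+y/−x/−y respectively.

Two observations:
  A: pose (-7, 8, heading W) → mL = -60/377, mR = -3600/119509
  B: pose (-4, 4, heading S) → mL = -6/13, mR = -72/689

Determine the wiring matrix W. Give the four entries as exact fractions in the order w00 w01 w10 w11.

0 -1/2 -1/2 1/2

obs A: pose=(-7,8,W) → sL=120/317, sR=120/377, mL=-60/377, mR=-3600/119509
obs B: pose=(-4,4,S) → sL=60/53, sR=12/13, mL=-6/13, mR=-72/689
sensor matrix S = [[120/317, 120/377], [60/53, 12/13]]; det S = -69120/6333977
solve [mL_A; mL_B] = S·[w00; w01] and [mR_A; mR_B] = S·[w10; w11]:
  w00 = 0, w01 = -1/2, w10 = -1/2, w11 = 1/2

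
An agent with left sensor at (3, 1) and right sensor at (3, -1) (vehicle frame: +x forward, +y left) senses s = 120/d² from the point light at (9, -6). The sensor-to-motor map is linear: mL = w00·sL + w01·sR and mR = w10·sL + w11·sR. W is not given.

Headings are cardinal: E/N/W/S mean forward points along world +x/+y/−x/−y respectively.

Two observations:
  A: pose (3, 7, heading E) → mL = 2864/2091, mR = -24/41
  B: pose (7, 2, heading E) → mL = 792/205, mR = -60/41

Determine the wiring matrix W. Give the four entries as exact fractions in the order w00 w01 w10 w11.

obs A: pose=(3,7,E) → sL=24/41, sR=40/51, mL=2864/2091, mR=-24/41
obs B: pose=(7,2,E) → sL=60/41, sR=12/5, mL=792/205, mR=-60/41
sensor matrix S = [[24/41, 40/51], [60/41, 12/5]]; det S = 896/3485
solve [mL_A; mL_B] = S·[w00; w01] and [mR_A; mR_B] = S·[w10; w11]:
  w00 = 1, w01 = 1, w10 = -1, w11 = 0

1 1 -1 0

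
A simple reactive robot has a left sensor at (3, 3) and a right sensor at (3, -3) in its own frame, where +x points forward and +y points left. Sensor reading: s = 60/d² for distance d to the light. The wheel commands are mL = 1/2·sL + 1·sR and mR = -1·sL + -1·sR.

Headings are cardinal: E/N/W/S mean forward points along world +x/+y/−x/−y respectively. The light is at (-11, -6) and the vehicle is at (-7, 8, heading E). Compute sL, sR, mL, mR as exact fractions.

30/169 6/17 1269/2873 -1524/2873

left sensor world pos  = (-4, 11); dL² = 338
right sensor world pos = (-4, 5); dR² = 170
sL = 60/338 = 30/169
sR = 60/170 = 6/17
mL = 1/2·sL + 1·sR = 1269/2873
mR = -1·sL + -1·sR = -1524/2873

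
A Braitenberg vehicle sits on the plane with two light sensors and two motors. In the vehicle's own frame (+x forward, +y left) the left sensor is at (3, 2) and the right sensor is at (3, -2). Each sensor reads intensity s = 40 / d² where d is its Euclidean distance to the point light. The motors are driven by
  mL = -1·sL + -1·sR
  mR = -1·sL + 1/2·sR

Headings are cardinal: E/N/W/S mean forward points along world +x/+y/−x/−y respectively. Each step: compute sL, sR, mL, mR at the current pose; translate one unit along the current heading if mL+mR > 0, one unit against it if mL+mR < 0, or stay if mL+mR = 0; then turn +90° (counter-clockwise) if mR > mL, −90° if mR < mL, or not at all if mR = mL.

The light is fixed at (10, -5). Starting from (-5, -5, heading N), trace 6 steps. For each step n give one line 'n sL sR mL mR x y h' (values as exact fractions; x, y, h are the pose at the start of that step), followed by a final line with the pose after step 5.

0 20/149 20/89 -4760/13261 -290/13261 -5 -5 N
1 40/333 8/65 -5264/21645 -1268/21645 -5 -6 W
2 1/4 5/34 -27/68 -3/17 -4 -6 S
3 8/25 8/25 -16/25 -4/25 -4 -5 E
4 20/149 20/89 -4760/13261 -290/13261 -5 -5 N
5 40/333 8/65 -5264/21645 -1268/21645 -5 -6 W
final -4 -6 S

n=0: pose=(-5,-5,N); sL=20/149, sR=20/89; mL=-4760/13261, mR=-290/13261; mL+mR=-5050/13261 → advance -1; mR−mL=30/89 → turn +1·90°
n=1: pose=(-5,-6,W); sL=40/333, sR=8/65; mL=-5264/21645, mR=-1268/21645; mL+mR=-6532/21645 → advance -1; mR−mL=12/65 → turn +1·90°
n=2: pose=(-4,-6,S); sL=1/4, sR=5/34; mL=-27/68, mR=-3/17; mL+mR=-39/68 → advance -1; mR−mL=15/68 → turn +1·90°
n=3: pose=(-4,-5,E); sL=8/25, sR=8/25; mL=-16/25, mR=-4/25; mL+mR=-4/5 → advance -1; mR−mL=12/25 → turn +1·90°
n=4: pose=(-5,-5,N); sL=20/149, sR=20/89; mL=-4760/13261, mR=-290/13261; mL+mR=-5050/13261 → advance -1; mR−mL=30/89 → turn +1·90°
n=5: pose=(-5,-6,W); sL=40/333, sR=8/65; mL=-5264/21645, mR=-1268/21645; mL+mR=-6532/21645 → advance -1; mR−mL=12/65 → turn +1·90°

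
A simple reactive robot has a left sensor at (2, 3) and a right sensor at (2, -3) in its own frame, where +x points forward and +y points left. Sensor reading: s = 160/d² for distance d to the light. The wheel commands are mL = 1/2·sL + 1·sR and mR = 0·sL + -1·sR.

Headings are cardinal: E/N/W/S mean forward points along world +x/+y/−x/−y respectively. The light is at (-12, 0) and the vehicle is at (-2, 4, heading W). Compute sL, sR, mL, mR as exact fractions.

left sensor world pos  = (-4, 1); dL² = 65
right sensor world pos = (-4, 7); dR² = 113
sL = 160/65 = 32/13
sR = 160/113 = 160/113
mL = 1/2·sL + 1·sR = 3888/1469
mR = 0·sL + -1·sR = -160/113

32/13 160/113 3888/1469 -160/113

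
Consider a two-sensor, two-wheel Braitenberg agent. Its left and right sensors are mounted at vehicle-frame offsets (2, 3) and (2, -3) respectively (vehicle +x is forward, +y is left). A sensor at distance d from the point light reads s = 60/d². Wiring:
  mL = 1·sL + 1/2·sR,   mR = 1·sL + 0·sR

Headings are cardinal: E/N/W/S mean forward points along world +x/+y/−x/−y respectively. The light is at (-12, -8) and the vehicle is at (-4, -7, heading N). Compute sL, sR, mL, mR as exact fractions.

left sensor world pos  = (-7, -5); dL² = 34
right sensor world pos = (-1, -5); dR² = 130
sL = 60/34 = 30/17
sR = 60/130 = 6/13
mL = 1·sL + 1/2·sR = 441/221
mR = 1·sL + 0·sR = 30/17

30/17 6/13 441/221 30/17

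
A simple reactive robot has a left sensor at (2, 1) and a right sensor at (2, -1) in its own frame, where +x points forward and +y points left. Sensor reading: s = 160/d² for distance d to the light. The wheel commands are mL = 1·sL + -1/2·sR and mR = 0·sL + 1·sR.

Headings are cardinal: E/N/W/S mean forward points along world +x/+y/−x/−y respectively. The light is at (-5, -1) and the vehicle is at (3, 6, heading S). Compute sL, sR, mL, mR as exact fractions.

80/53 80/37 840/1961 80/37

left sensor world pos  = (4, 4); dL² = 106
right sensor world pos = (2, 4); dR² = 74
sL = 160/106 = 80/53
sR = 160/74 = 80/37
mL = 1·sL + -1/2·sR = 840/1961
mR = 0·sL + 1·sR = 80/37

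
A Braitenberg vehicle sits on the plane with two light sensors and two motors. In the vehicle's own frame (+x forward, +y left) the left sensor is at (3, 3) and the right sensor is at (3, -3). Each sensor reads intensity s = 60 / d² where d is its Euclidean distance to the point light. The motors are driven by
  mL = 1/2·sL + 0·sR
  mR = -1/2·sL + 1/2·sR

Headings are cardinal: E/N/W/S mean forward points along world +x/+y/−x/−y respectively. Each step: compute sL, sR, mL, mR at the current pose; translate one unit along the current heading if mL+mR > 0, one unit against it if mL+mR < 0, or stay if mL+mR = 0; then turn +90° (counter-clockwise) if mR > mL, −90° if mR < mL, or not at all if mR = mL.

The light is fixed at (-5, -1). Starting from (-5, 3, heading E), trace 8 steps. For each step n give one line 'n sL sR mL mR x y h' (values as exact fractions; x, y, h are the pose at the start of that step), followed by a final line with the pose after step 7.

n=0: pose=(-5,3,E); sL=30/29, sR=6; mL=15/29, mR=72/29; mL+mR=3 → advance +1; mR−mL=57/29 → turn +1·90°
n=1: pose=(-4,3,N); sL=60/53, sR=12/13; mL=30/53, mR=-72/689; mL+mR=6/13 → advance +1; mR−mL=-462/689 → turn -1·90°
n=2: pose=(-4,4,E); sL=3/4, sR=3; mL=3/8, mR=9/8; mL+mR=3/2 → advance +1; mR−mL=3/4 → turn +1·90°
n=3: pose=(-3,4,N); sL=12/13, sR=60/89; mL=6/13, mR=-144/1157; mL+mR=30/89 → advance +1; mR−mL=-678/1157 → turn -1·90°
n=4: pose=(-3,5,E); sL=30/53, sR=30/17; mL=15/53, mR=540/901; mL+mR=15/17 → advance +1; mR−mL=285/901 → turn +1·90°
n=5: pose=(-2,5,N); sL=20/27, sR=20/39; mL=10/27, mR=-40/351; mL+mR=10/39 → advance +1; mR−mL=-170/351 → turn -1·90°
n=6: pose=(-2,6,E); sL=15/34, sR=15/13; mL=15/68, mR=315/884; mL+mR=15/26 → advance +1; mR−mL=30/221 → turn +1·90°
n=7: pose=(-1,6,N); sL=60/101, sR=60/149; mL=30/101, mR=-1440/15049; mL+mR=30/149 → advance +1; mR−mL=-5910/15049 → turn -1·90°

0 30/29 6 15/29 72/29 -5 3 E
1 60/53 12/13 30/53 -72/689 -4 3 N
2 3/4 3 3/8 9/8 -4 4 E
3 12/13 60/89 6/13 -144/1157 -3 4 N
4 30/53 30/17 15/53 540/901 -3 5 E
5 20/27 20/39 10/27 -40/351 -2 5 N
6 15/34 15/13 15/68 315/884 -2 6 E
7 60/101 60/149 30/101 -1440/15049 -1 6 N
final -1 7 E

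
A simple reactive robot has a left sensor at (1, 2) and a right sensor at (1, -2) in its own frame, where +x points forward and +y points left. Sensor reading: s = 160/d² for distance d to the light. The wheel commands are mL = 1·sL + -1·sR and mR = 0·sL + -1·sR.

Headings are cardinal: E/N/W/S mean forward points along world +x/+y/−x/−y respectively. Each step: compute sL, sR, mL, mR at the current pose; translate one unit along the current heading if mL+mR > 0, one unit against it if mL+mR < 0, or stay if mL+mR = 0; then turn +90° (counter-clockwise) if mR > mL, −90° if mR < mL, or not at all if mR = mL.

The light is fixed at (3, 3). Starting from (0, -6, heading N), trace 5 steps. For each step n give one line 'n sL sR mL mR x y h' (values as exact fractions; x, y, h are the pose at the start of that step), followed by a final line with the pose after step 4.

n=0: pose=(0,-6,N); sL=160/89, sR=32/13; mL=-768/1157, mR=-32/13; mL+mR=-3616/1157 → advance -1; mR−mL=-160/89 → turn -1·90°
n=1: pose=(0,-7,E); sL=40/17, sR=40/37; mL=800/629, mR=-40/37; mL+mR=120/629 → advance +1; mR−mL=-40/17 → turn -1·90°
n=2: pose=(1,-7,S); sL=160/121, sR=160/137; mL=2560/16577, mR=-160/137; mL+mR=-16800/16577 → advance -1; mR−mL=-160/121 → turn -1·90°
n=3: pose=(1,-6,W); sL=16/13, sR=80/29; mL=-576/377, mR=-80/29; mL+mR=-1616/377 → advance -1; mR−mL=-16/13 → turn -1·90°
n=4: pose=(2,-6,N); sL=160/73, sR=32/13; mL=-256/949, mR=-32/13; mL+mR=-2592/949 → advance -1; mR−mL=-160/73 → turn -1·90°

0 160/89 32/13 -768/1157 -32/13 0 -6 N
1 40/17 40/37 800/629 -40/37 0 -7 E
2 160/121 160/137 2560/16577 -160/137 1 -7 S
3 16/13 80/29 -576/377 -80/29 1 -6 W
4 160/73 32/13 -256/949 -32/13 2 -6 N
final 2 -7 E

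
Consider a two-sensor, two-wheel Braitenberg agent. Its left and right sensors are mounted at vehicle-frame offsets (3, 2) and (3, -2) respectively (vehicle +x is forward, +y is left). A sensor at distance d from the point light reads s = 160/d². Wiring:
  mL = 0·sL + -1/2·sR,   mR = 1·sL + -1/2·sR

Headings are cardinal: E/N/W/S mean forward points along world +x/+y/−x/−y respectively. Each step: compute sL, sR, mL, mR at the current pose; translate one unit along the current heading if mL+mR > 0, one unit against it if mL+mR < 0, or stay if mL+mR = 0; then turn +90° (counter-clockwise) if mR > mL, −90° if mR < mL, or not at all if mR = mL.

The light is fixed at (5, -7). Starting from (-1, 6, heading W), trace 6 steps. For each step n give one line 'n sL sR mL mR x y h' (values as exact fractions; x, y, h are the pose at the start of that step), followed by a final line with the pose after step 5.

0 80/101 80/153 -40/153 8200/15453 -1 6 W
1 32/25 160/181 -80/181 3792/4525 -2 6 S
2 40/53 40/29 -20/29 100/1537 -2 5 E
3 32/65 160/261 -80/261 3152/16965 -3 5 N
4 80/101 16/29 -8/29 1512/2929 -3 4 W
5 160/113 32/37 -16/37 4112/4181 -4 4 S
final -4 3 E

n=0: pose=(-1,6,W); sL=80/101, sR=80/153; mL=-40/153, mR=8200/15453; mL+mR=4160/15453 → advance +1; mR−mL=80/101 → turn +1·90°
n=1: pose=(-2,6,S); sL=32/25, sR=160/181; mL=-80/181, mR=3792/4525; mL+mR=1792/4525 → advance +1; mR−mL=32/25 → turn +1·90°
n=2: pose=(-2,5,E); sL=40/53, sR=40/29; mL=-20/29, mR=100/1537; mL+mR=-960/1537 → advance -1; mR−mL=40/53 → turn +1·90°
n=3: pose=(-3,5,N); sL=32/65, sR=160/261; mL=-80/261, mR=3152/16965; mL+mR=-2048/16965 → advance -1; mR−mL=32/65 → turn +1·90°
n=4: pose=(-3,4,W); sL=80/101, sR=16/29; mL=-8/29, mR=1512/2929; mL+mR=704/2929 → advance +1; mR−mL=80/101 → turn +1·90°
n=5: pose=(-4,4,S); sL=160/113, sR=32/37; mL=-16/37, mR=4112/4181; mL+mR=2304/4181 → advance +1; mR−mL=160/113 → turn +1·90°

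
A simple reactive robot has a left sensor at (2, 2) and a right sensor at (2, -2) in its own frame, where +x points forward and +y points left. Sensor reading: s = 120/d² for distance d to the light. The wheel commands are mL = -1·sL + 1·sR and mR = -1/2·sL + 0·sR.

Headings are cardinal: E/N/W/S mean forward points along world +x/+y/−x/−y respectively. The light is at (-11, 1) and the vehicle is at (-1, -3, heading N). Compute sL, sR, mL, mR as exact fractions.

30/17 30/37 -600/629 -15/17

left sensor world pos  = (-3, -1); dL² = 68
right sensor world pos = (1, -1); dR² = 148
sL = 120/68 = 30/17
sR = 120/148 = 30/37
mL = -1·sL + 1·sR = -600/629
mR = -1/2·sL + 0·sR = -15/17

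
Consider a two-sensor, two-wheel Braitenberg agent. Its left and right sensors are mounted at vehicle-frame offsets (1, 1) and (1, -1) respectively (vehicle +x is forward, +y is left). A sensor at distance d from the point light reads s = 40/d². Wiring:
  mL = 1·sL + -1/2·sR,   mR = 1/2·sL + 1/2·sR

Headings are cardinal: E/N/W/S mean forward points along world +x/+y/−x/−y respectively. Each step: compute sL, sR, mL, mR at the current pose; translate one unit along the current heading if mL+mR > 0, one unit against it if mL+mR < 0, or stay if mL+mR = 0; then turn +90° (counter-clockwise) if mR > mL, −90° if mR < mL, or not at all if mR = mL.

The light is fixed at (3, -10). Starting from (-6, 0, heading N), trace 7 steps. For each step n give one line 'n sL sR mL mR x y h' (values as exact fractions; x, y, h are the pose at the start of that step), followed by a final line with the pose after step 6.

n=0: pose=(-6,0,N); sL=40/221, sR=8/37; mL=596/8177, mR=1624/8177; mL+mR=60/221 → advance +1; mR−mL=1028/8177 → turn +1·90°
n=1: pose=(-6,1,W); sL=1/5, sR=10/61; mL=36/305, mR=111/610; mL+mR=3/10 → advance +1; mR−mL=39/610 → turn +1·90°
n=2: pose=(-7,1,S); sL=40/181, sR=40/221; mL=5220/40001, mR=8040/40001; mL+mR=60/181 → advance +1; mR−mL=2820/40001 → turn +1·90°
n=3: pose=(-7,0,E); sL=20/101, sR=20/81; mL=610/8181, mR=1820/8181; mL+mR=30/101 → advance +1; mR−mL=1210/8181 → turn +1·90°
n=4: pose=(-6,0,N); sL=40/221, sR=8/37; mL=596/8177, mR=1624/8177; mL+mR=60/221 → advance +1; mR−mL=1028/8177 → turn +1·90°
n=5: pose=(-6,1,W); sL=1/5, sR=10/61; mL=36/305, mR=111/610; mL+mR=3/10 → advance +1; mR−mL=39/610 → turn +1·90°
n=6: pose=(-7,1,S); sL=40/181, sR=40/221; mL=5220/40001, mR=8040/40001; mL+mR=60/181 → advance +1; mR−mL=2820/40001 → turn +1·90°

0 40/221 8/37 596/8177 1624/8177 -6 0 N
1 1/5 10/61 36/305 111/610 -6 1 W
2 40/181 40/221 5220/40001 8040/40001 -7 1 S
3 20/101 20/81 610/8181 1820/8181 -7 0 E
4 40/221 8/37 596/8177 1624/8177 -6 0 N
5 1/5 10/61 36/305 111/610 -6 1 W
6 40/181 40/221 5220/40001 8040/40001 -7 1 S
final -7 0 E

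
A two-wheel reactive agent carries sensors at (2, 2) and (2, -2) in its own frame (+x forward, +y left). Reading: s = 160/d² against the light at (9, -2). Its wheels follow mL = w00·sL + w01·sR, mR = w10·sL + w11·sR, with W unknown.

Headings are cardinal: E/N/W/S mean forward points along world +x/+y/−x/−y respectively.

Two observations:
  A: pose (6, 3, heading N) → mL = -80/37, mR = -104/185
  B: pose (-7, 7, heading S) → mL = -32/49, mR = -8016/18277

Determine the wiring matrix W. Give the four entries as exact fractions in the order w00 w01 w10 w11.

obs A: pose=(6,3,N) → sL=80/37, sR=16/5, mL=-80/37, mR=-104/185
obs B: pose=(-7,7,S) → sL=32/49, sR=160/373, mL=-32/49, mR=-8016/18277
sensor matrix S = [[80/37, 16/5], [32/49, 160/373]]; det S = -3930112/3381245
solve [mL_A; mL_B] = S·[w00; w01] and [mR_A; mR_B] = S·[w10; w11]:
  w00 = -1, w01 = 0, w10 = -1, w11 = 1/2

-1 0 -1 1/2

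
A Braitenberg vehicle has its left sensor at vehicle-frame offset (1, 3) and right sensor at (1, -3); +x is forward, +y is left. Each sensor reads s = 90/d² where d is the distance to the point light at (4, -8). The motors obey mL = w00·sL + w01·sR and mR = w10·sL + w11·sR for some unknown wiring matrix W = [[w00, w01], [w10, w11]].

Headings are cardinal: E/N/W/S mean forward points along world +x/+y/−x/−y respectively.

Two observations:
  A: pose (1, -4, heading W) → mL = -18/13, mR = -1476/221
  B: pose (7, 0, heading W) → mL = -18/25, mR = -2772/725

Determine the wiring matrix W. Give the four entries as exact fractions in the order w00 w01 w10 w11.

obs A: pose=(1,-4,W) → sL=90/17, sR=18/13, mL=-18/13, mR=-1476/221
obs B: pose=(7,0,W) → sL=90/29, sR=18/25, mL=-18/25, mR=-2772/725
sensor matrix S = [[90/17, 18/13], [90/29, 18/25]]; det S = -15552/32045
solve [mL_A; mL_B] = S·[w00; w01] and [mR_A; mR_B] = S·[w10; w11]:
  w00 = 0, w01 = -1, w10 = -1, w11 = -1

0 -1 -1 -1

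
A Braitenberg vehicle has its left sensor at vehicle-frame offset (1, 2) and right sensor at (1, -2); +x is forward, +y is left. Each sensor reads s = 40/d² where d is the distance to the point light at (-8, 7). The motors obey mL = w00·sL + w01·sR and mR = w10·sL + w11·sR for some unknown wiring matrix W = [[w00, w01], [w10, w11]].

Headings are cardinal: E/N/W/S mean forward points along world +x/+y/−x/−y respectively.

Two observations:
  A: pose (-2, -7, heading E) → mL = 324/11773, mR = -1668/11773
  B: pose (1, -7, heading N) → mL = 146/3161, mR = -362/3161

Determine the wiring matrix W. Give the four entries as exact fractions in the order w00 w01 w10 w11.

-1/2 1 -1 1/2

obs A: pose=(-2,-7,E) → sL=40/193, sR=8/61, mL=324/11773, mR=-1668/11773
obs B: pose=(1,-7,N) → sL=20/109, sR=4/29, mL=146/3161, mR=-362/3161
sensor matrix S = [[40/193, 8/61], [20/109, 4/29]]; det S = 168320/37214453
solve [mL_A; mL_B] = S·[w00; w01] and [mR_A; mR_B] = S·[w10; w11]:
  w00 = -1/2, w01 = 1, w10 = -1, w11 = 1/2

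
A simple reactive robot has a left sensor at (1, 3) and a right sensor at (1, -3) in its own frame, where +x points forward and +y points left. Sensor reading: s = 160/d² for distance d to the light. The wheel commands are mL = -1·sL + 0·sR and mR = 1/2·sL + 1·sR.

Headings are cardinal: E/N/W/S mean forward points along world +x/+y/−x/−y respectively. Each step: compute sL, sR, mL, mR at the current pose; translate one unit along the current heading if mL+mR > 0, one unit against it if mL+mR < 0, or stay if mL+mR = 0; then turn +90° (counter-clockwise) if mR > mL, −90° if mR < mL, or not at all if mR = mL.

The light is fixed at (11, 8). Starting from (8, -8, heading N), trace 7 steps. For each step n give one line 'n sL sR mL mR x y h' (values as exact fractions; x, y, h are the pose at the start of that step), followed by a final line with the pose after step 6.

0 160/261 32/45 -160/261 1328/1305 8 -8 N
1 8/17 1 -8/17 21/17 8 -7 W
2 160/257 32/61 -160/257 13104/15677 7 -7 S
3 80/89 16/37 -80/89 2904/3293 7 -8 E
4 160/289 160/229 -160/289 64560/66181 6 -8 N
5 4/9 8/9 -4/9 10/9 6 -7 W
6 32/53 160/337 -32/53 13872/17861 5 -7 S
final 5 -8 E

n=0: pose=(8,-8,N); sL=160/261, sR=32/45; mL=-160/261, mR=1328/1305; mL+mR=176/435 → advance +1; mR−mL=2128/1305 → turn +1·90°
n=1: pose=(8,-7,W); sL=8/17, sR=1; mL=-8/17, mR=21/17; mL+mR=13/17 → advance +1; mR−mL=29/17 → turn +1·90°
n=2: pose=(7,-7,S); sL=160/257, sR=32/61; mL=-160/257, mR=13104/15677; mL+mR=3344/15677 → advance +1; mR−mL=22864/15677 → turn +1·90°
n=3: pose=(7,-8,E); sL=80/89, sR=16/37; mL=-80/89, mR=2904/3293; mL+mR=-56/3293 → advance -1; mR−mL=5864/3293 → turn +1·90°
n=4: pose=(6,-8,N); sL=160/289, sR=160/229; mL=-160/289, mR=64560/66181; mL+mR=27920/66181 → advance +1; mR−mL=101200/66181 → turn +1·90°
n=5: pose=(6,-7,W); sL=4/9, sR=8/9; mL=-4/9, mR=10/9; mL+mR=2/3 → advance +1; mR−mL=14/9 → turn +1·90°
n=6: pose=(5,-7,S); sL=32/53, sR=160/337; mL=-32/53, mR=13872/17861; mL+mR=3088/17861 → advance +1; mR−mL=24656/17861 → turn +1·90°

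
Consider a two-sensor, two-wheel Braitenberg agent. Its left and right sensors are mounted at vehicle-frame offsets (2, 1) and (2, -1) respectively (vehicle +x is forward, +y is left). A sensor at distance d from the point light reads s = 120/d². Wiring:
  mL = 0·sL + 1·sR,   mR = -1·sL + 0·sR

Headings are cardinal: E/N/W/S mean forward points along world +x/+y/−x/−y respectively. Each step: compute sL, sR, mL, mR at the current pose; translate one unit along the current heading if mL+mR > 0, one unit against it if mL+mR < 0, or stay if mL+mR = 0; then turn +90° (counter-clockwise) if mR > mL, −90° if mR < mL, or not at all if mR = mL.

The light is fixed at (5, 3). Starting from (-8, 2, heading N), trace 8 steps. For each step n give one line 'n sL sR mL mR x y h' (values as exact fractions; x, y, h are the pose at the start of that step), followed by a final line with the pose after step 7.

0 120/197 24/29 24/29 -120/197 -8 2 N
1 60/61 60/61 60/61 -60/61 -8 3 E
2 30/37 3/5 3/5 -30/37 -8 3 S
3 8/15 120/229 120/229 -8/15 -8 4 W
4 60/89 12/13 12/13 -60/89 -7 4 N
5 120/109 120/101 120/101 -120/109 -7 5 E
6 6/5 5/6 5/6 -6/5 -6 5 S
7 120/173 24/37 24/37 -120/173 -6 6 W
final -5 6 N

n=0: pose=(-8,2,N); sL=120/197, sR=24/29; mL=24/29, mR=-120/197; mL+mR=1248/5713 → advance +1; mR−mL=-8208/5713 → turn -1·90°
n=1: pose=(-8,3,E); sL=60/61, sR=60/61; mL=60/61, mR=-60/61; mL+mR=0 → advance +0; mR−mL=-120/61 → turn -1·90°
n=2: pose=(-8,3,S); sL=30/37, sR=3/5; mL=3/5, mR=-30/37; mL+mR=-39/185 → advance -1; mR−mL=-261/185 → turn -1·90°
n=3: pose=(-8,4,W); sL=8/15, sR=120/229; mL=120/229, mR=-8/15; mL+mR=-32/3435 → advance -1; mR−mL=-3632/3435 → turn -1·90°
n=4: pose=(-7,4,N); sL=60/89, sR=12/13; mL=12/13, mR=-60/89; mL+mR=288/1157 → advance +1; mR−mL=-1848/1157 → turn -1·90°
n=5: pose=(-7,5,E); sL=120/109, sR=120/101; mL=120/101, mR=-120/109; mL+mR=960/11009 → advance +1; mR−mL=-25200/11009 → turn -1·90°
n=6: pose=(-6,5,S); sL=6/5, sR=5/6; mL=5/6, mR=-6/5; mL+mR=-11/30 → advance -1; mR−mL=-61/30 → turn -1·90°
n=7: pose=(-6,6,W); sL=120/173, sR=24/37; mL=24/37, mR=-120/173; mL+mR=-288/6401 → advance -1; mR−mL=-8592/6401 → turn -1·90°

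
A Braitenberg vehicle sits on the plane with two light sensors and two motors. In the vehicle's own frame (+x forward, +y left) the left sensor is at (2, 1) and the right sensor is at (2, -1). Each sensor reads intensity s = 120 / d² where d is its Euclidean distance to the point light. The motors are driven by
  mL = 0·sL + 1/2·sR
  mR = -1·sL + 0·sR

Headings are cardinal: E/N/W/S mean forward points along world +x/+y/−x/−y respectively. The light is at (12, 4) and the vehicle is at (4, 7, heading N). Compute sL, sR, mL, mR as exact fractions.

left sensor world pos  = (3, 9); dL² = 106
right sensor world pos = (5, 9); dR² = 74
sL = 120/106 = 60/53
sR = 120/74 = 60/37
mL = 0·sL + 1/2·sR = 30/37
mR = -1·sL + 0·sR = -60/53

60/53 60/37 30/37 -60/53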